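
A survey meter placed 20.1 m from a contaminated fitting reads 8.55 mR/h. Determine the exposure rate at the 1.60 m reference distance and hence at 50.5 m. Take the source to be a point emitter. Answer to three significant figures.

1350 mR/h; 1.35 mR/h

By the inverse-square law,
At 1.60 m: 8.55 × (20.1/1.60)² = 8.55 × 157.8 = 1349 mR/h
At 50.5 m: 1349 × (1.60/50.5)² = 1349 × 0.001004 = 1.354 mR/h.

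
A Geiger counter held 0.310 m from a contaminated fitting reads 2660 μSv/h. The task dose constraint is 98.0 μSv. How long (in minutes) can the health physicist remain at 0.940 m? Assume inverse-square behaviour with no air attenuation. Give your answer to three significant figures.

Using I₁d₁² = I₂d₂², rate at 0.940 m:
2660 × (0.310/0.940)² = 2660 × 0.1088 = 289.4 μSv/h.
Stay time = 98.0 μSv ÷ 289.4 μSv/h = 0.3386 h = 20.32 min.

20.3 min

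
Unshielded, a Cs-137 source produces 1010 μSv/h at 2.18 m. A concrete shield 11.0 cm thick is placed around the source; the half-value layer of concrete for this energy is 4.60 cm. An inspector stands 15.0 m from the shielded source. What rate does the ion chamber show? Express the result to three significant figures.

Distance alone: (2.18/15.0)² = 0.02112, so 1010 × 0.02112 = 21.33 μSv/h.
Shield: 11.0/4.60 = 2.391 half-value layers → attenuation 2^(−2.391) = 0.1907.
Combined: 21.33 × 0.1907 = 4.068 μSv/h.

4.07 μSv/h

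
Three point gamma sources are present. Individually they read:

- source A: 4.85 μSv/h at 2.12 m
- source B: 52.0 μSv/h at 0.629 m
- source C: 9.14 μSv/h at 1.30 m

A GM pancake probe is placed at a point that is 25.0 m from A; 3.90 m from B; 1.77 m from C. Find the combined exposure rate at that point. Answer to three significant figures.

6.32 μSv/h

By superposition, sum each source's inverse-square contribution:
A: 4.85 × (2.12/25.0)² = 0.03488 μSv/h
B: 52.0 × (0.629/3.90)² = 1.353 μSv/h
C: 9.14 × (1.30/1.77)² = 4.930 μSv/h
Total = 0.03488 + 1.353 + 4.930 = 6.318 μSv/h.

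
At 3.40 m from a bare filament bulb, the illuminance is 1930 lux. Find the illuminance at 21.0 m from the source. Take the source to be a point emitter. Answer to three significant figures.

Since intensity falls as 1/r², the rate at 21.0 m is
1930 × (3.40/21.0)² = 1930 × 0.02621 = 50.59 lux.

50.6 lux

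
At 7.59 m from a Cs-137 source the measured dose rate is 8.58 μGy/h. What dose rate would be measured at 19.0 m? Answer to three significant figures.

Intensity scales as (d₁/d₂)², so scaling from 7.59 m to 19.0 m:
(7.59/19.0)² = 0.1596, so 8.58 × 0.1596 = 1.369 μGy/h.

1.37 μGy/h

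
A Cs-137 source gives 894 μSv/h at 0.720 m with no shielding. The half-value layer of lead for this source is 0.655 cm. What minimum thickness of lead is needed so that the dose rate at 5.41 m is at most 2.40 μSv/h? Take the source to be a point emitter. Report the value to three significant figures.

1.78 cm

At 5.41 m, distance alone gives (0.720/5.41)² = 0.01771, so 894 × 0.01771 = 15.83 μSv/h.
Further attenuation needed: 15.83/2.40 = 6.596.
n = log₂(6.596) = 2.722 half-value layers.
Thickness = 2.722 × 0.655 cm = 1.783 cm.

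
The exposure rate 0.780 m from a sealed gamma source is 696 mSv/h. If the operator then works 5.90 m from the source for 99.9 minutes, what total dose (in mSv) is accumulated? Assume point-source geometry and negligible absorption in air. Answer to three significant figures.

20.3 mSv

Intensity scales as (d₁/d₂)², so rate at 5.90 m:
(0.780/5.90)² = 0.01748, so 696 × 0.01748 = 12.17 mSv/h.
Dose = rate × time = 12.17 mSv/h × 1.665 h = 20.26 mSv.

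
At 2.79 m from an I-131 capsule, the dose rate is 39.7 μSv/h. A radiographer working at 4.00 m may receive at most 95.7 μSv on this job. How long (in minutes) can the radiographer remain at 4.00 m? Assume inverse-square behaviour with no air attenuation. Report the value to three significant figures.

297 min

Intensity scales as (d₁/d₂)², so rate at 4.00 m:
(2.79/4.00)² = 0.4865, so 39.7 × 0.4865 = 19.31 μSv/h.
Stay time = 95.7 μSv ÷ 19.31 μSv/h = 4.956 h = 297.4 min.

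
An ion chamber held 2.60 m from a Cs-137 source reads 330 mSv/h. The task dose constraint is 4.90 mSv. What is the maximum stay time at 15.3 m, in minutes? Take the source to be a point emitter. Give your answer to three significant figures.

30.9 min

Using I₁d₁² = I₂d₂², rate at 15.3 m:
(2.60/15.3)² = 0.02888, so 330 × 0.02888 = 9.530 mSv/h.
Stay time = 4.90 mSv ÷ 9.530 mSv/h = 0.5142 h = 30.85 min.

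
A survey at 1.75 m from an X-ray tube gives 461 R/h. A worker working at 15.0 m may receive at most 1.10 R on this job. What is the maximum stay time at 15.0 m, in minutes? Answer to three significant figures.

Using I₁d₁² = I₂d₂², rate at 15.0 m:
461 × (1.75/15.0)² = 461 × 0.01361 = 6.274 R/h.
Stay time = 1.10 R ÷ 6.274 R/h = 0.1753 h = 10.52 min.

10.5 min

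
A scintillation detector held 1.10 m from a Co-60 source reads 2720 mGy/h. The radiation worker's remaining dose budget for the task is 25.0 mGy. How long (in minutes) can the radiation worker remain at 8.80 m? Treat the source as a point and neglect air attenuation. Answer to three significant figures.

Applying the 1/r² law, rate at 8.80 m:
2720 × (1.10/8.80)² = 2720 × 0.01562 = 42.49 mGy/h.
Stay time = 25.0 mGy ÷ 42.49 mGy/h = 0.5884 h = 35.30 min.

35.3 min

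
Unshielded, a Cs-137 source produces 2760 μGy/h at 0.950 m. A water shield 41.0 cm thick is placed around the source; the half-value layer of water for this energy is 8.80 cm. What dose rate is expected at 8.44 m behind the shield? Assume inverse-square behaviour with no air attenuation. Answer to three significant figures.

Distance alone: (0.950/8.44)² = 0.01267, so 2760 × 0.01267 = 34.97 μGy/h.
Shield: 41.0/8.80 = 4.659 half-value layers → attenuation 2^(−4.659) = 0.03958.
Combined: 34.97 × 0.03958 = 1.384 μGy/h.

1.38 μGy/h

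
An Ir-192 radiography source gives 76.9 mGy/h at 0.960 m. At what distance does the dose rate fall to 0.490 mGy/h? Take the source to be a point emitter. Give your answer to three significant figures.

Using I₁d₁² = I₂d₂², d₂ = d₁·√(I₁/I₂).
I₁/I₂ = 76.9/0.490 = 156.9, so d₂ = 0.960 × √156.9 = 12.02 m.

12.0 m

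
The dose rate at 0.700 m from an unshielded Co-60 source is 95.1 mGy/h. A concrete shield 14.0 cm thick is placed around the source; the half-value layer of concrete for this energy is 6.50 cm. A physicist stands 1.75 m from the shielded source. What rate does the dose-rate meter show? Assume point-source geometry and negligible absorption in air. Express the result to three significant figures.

3.42 mGy/h

Distance alone: 95.1 × (0.700/1.75)² = 95.1 × 0.1600 = 15.22 mGy/h.
Shield: 14.0/6.50 = 2.154 half-value layers → attenuation 2^(−2.154) = 0.2247.
Combined: 15.22 × 0.2247 = 3.420 mGy/h.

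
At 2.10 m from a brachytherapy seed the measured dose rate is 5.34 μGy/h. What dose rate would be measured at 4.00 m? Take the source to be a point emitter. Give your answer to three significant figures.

Since intensity falls as 1/r², scaling from 2.10 m to 4.00 m:
(2.10/4.00)² = 0.2756, so 5.34 × 0.2756 = 1.472 μGy/h.

1.47 μGy/h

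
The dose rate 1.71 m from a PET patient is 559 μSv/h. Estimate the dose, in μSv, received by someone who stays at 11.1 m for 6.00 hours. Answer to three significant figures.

79.6 μSv

Intensity scales as (d₁/d₂)², so rate at 11.1 m:
559 × (1.71/11.1)² = 559 × 0.02373 = 13.27 μSv/h.
Dose = rate × time = 13.27 μSv/h × 6.000 h = 79.62 μSv.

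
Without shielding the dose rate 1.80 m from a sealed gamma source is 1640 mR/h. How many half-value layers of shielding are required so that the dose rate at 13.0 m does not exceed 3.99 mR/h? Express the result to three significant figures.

2.98 half-value layers

At 13.0 m, distance alone gives 1640 × (1.80/13.0)² = 1640 × 0.01917 = 31.44 mR/h.
Further attenuation needed: 31.44/3.99 = 7.880.
n = log₂(7.880) = 2.978 half-value layers.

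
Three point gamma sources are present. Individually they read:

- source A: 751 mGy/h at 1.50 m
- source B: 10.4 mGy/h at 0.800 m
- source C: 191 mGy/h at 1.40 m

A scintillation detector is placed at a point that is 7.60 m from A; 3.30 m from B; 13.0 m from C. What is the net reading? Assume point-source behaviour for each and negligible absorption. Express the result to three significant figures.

32.1 mGy/h

By superposition, sum each source's inverse-square contribution:
A: 751 × (1.50/7.60)² = 29.25 mGy/h
B: 10.4 × (0.800/3.30)² = 0.6112 mGy/h
C: 191 × (1.40/13.0)² = 2.215 mGy/h
Total = 29.25 + 0.6112 + 2.215 = 32.08 mGy/h.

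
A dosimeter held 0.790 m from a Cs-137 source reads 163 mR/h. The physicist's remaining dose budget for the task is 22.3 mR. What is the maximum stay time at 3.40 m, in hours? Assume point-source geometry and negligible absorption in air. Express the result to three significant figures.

2.53 h

Since intensity falls as 1/r², rate at 3.40 m:
(0.790/3.40)² = 0.05399, so 163 × 0.05399 = 8.800 mR/h.
Stay time = 22.3 mR ÷ 8.800 mR/h = 2.534 h.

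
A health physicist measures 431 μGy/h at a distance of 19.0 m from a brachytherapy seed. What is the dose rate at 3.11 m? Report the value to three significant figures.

By the inverse-square law, the rate at 3.11 m is
431 × (19.0/3.11)² = 431 × 37.32 = 16080 μGy/h.

16100 μGy/h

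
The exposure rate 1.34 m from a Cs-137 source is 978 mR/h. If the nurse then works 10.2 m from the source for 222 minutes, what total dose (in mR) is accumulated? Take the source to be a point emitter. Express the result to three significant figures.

62.5 mR

By the inverse-square law, rate at 10.2 m:
(1.34/10.2)² = 0.01726, so 978 × 0.01726 = 16.88 mR/h.
Dose = rate × time = 16.88 mR/h × 3.700 h = 62.46 mR.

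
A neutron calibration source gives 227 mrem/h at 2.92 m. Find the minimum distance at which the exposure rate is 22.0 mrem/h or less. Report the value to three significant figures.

9.38 m

Since intensity falls as 1/r², d₂ = d₁·√(I₁/I₂).
I₁/I₂ = 227/22.0 = 10.32, so d₂ = 2.92 × √10.32 = 9.380 m.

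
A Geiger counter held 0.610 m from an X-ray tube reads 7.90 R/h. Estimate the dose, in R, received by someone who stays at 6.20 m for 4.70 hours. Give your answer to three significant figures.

0.359 R

Intensity scales as (d₁/d₂)², so rate at 6.20 m:
7.90 × (0.610/6.20)² = 7.90 × 0.009680 = 0.07647 R/h.
Dose = rate × time = 0.07647 R/h × 4.700 h = 0.3594 R.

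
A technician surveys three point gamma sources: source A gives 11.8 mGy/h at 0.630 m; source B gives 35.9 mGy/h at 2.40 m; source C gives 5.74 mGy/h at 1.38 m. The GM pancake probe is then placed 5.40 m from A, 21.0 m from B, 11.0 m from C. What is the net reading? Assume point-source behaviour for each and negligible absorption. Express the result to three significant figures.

0.720 mGy/h

By superposition, sum each source's inverse-square contribution:
A: 11.8 × (0.630/5.40)² = 0.1606 mGy/h
B: 35.9 × (2.40/21.0)² = 0.4689 mGy/h
C: 5.74 × (1.38/11.0)² = 0.09034 mGy/h
Total = 0.1606 + 0.4689 + 0.09034 = 0.7198 mGy/h.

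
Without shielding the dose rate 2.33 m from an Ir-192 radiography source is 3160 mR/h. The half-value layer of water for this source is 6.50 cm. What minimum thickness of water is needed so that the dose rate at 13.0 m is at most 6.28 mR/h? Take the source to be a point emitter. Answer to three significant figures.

26.1 cm

At 13.0 m, distance alone gives 3160 × (2.33/13.0)² = 3160 × 0.03212 = 101.5 mR/h.
Further attenuation needed: 101.5/6.28 = 16.16.
n = log₂(16.16) = 4.014 half-value layers.
Thickness = 4.014 × 6.50 cm = 26.09 cm.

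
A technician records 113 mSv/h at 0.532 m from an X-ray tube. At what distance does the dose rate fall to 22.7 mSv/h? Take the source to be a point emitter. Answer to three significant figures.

Using I₁d₁² = I₂d₂², d₂ = d₁·√(I₁/I₂).
I₁/I₂ = 113/22.7 = 4.978, so d₂ = 0.532 × √4.978 = 1.187 m.

1.19 m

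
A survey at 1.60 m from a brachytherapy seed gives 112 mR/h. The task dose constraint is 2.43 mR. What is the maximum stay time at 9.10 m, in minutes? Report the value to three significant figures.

42.1 min

By the inverse-square law, rate at 9.10 m:
(1.60/9.10)² = 0.03091, so 112 × 0.03091 = 3.462 mR/h.
Stay time = 2.43 mR ÷ 3.462 mR/h = 0.7019 h = 42.11 min.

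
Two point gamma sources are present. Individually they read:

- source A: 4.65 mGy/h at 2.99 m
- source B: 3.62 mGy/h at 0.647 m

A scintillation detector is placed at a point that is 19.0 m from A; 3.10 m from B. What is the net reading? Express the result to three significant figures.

By superposition, sum each source's inverse-square contribution:
A: 4.65 × (2.99/19.0)² = 0.1152 mGy/h
B: 3.62 × (0.647/3.10)² = 0.1577 mGy/h
Total = 0.1152 + 0.1577 = 0.2729 mGy/h.

0.273 mGy/h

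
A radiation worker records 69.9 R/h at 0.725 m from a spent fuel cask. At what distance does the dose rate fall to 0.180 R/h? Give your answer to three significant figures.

14.3 m

Intensity scales as (d₁/d₂)², so d₂ = d₁·√(I₁/I₂).
I₁/I₂ = 69.9/0.180 = 388.3, so d₂ = 0.725 × √388.3 = 14.29 m.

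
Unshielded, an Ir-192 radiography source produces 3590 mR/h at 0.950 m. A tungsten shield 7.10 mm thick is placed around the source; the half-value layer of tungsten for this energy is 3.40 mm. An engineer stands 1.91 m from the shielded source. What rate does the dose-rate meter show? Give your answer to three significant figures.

209 mR/h

Distance alone: 3590 × (0.950/1.91)² = 3590 × 0.2474 = 888.2 mR/h.
Shield: 7.10/3.40 = 2.088 half-value layers → attenuation 2^(−2.088) = 0.2352.
Combined: 888.2 × 0.2352 = 208.9 mR/h.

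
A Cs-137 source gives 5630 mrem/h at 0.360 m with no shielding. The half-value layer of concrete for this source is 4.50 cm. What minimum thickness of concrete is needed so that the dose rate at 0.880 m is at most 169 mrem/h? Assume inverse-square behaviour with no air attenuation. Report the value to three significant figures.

At 0.880 m, distance alone gives (0.360/0.880)² = 0.1674, so 5630 × 0.1674 = 942.5 mrem/h.
Further attenuation needed: 942.5/169 = 5.577.
n = log₂(5.577) = 2.479 half-value layers.
Thickness = 2.479 × 4.50 cm = 11.16 cm.

11.2 cm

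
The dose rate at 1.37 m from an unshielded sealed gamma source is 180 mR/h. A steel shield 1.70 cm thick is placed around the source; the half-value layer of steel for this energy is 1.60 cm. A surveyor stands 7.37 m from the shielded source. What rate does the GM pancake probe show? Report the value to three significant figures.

2.98 mR/h

Distance alone: (1.37/7.37)² = 0.03455, so 180 × 0.03455 = 6.219 mR/h.
Shield: 1.70/1.60 = 1.062 half-value layers → attenuation 2^(−1.062) = 0.4790.
Combined: 6.219 × 0.4790 = 2.979 mR/h.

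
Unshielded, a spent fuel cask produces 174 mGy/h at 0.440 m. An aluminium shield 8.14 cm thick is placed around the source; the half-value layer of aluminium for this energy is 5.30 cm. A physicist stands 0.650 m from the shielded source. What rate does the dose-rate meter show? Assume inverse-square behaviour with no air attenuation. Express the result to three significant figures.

Distance alone: (0.440/0.650)² = 0.4582, so 174 × 0.4582 = 79.73 mGy/h.
Shield: 8.14/5.30 = 1.536 half-value layers → attenuation 2^(−1.536) = 0.3448.
Combined: 79.73 × 0.3448 = 27.49 mGy/h.

27.5 mGy/h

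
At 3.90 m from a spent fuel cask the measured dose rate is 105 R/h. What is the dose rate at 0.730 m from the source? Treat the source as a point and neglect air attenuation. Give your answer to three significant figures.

By the inverse-square law, scaling from 3.90 m to 0.730 m:
105 × (3.90/0.730)² = 105 × 28.54 = 2997 R/h.

3000 R/h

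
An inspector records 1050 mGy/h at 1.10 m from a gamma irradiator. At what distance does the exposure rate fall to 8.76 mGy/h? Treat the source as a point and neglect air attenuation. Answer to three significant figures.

12.0 m

Since intensity falls as 1/r², d₂ = d₁·√(I₁/I₂).
I₁/I₂ = 1050/8.76 = 119.9, so d₂ = 1.10 × √119.9 = 12.04 m.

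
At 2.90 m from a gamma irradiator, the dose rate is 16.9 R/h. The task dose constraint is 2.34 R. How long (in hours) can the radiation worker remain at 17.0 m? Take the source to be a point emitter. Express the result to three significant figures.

Using I₁d₁² = I₂d₂², rate at 17.0 m:
(2.90/17.0)² = 0.02910, so 16.9 × 0.02910 = 0.4918 R/h.
Stay time = 2.34 R ÷ 0.4918 R/h = 4.758 h.

4.76 h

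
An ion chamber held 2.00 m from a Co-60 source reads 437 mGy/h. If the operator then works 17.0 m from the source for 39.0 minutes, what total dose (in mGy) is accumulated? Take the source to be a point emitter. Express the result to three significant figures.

3.93 mGy

Applying the 1/r² law, rate at 17.0 m:
(2.00/17.0)² = 0.01384, so 437 × 0.01384 = 6.048 mGy/h.
Dose = rate × time = 6.048 mGy/h × 0.6500 h = 3.931 mGy.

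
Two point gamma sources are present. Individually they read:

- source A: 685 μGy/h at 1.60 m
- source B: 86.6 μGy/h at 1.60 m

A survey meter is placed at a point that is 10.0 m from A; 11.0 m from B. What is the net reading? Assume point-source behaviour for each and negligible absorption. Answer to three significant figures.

Each source contributes Iᵢ·(dᵢ/rᵢ)²; contributions add.
A: 685 × (1.60/10.0)² = 17.54 μGy/h
B: 86.6 × (1.60/11.0)² = 1.832 μGy/h
Total = 17.54 + 1.832 = 19.37 μGy/h.

19.4 μGy/h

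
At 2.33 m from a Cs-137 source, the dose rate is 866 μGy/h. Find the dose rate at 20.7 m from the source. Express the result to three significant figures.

Since intensity falls as 1/r², the rate at 20.7 m is
(2.33/20.7)² = 0.01267, so 866 × 0.01267 = 10.97 μGy/h.

11.0 μGy/h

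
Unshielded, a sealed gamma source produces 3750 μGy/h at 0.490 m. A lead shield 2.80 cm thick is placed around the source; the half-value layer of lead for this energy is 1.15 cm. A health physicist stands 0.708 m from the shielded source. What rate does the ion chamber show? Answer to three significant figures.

332 μGy/h

Distance alone: (0.490/0.708)² = 0.4790, so 3750 × 0.4790 = 1796 μGy/h.
Shield: 2.80/1.15 = 2.435 half-value layers → attenuation 2^(−2.435) = 0.1849.
Combined: 1796 × 0.1849 = 332.1 μGy/h.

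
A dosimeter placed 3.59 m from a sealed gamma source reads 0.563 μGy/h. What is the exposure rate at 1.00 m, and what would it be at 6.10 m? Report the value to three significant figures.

7.26 μGy/h; 0.195 μGy/h

Applying the 1/r² law,
At 1.00 m: (3.59/1.00)² = 12.89, so 0.563 × 12.89 = 7.257 μGy/h
At 6.10 m: 7.257 × (1.00/6.10)² = 7.257 × 0.02687 = 0.1950 μGy/h.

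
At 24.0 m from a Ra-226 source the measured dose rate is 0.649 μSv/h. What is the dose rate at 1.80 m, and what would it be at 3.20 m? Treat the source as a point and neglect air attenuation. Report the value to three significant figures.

115 μSv/h; 36.5 μSv/h

Applying the 1/r² law,
At 1.80 m: 0.649 × (24.0/1.80)² = 0.649 × 177.8 = 115.4 μSv/h
At 3.20 m: (1.80/3.20)² = 0.3164, so 115.4 × 0.3164 = 36.51 μSv/h.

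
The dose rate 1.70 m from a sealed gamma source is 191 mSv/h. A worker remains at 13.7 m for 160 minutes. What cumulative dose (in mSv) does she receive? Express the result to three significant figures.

Using I₁d₁² = I₂d₂², rate at 13.7 m:
(1.70/13.7)² = 0.01540, so 191 × 0.01540 = 2.941 mSv/h.
Dose = rate × time = 2.941 mSv/h × 2.667 h = 7.844 mSv.

7.84 mSv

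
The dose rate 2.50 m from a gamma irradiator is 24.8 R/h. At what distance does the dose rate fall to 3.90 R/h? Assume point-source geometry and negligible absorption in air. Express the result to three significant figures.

6.30 m

Using I₁d₁² = I₂d₂², d₂ = d₁·√(I₁/I₂).
I₁/I₂ = 24.8/3.90 = 6.359, so d₂ = 2.50 × √6.359 = 6.304 m.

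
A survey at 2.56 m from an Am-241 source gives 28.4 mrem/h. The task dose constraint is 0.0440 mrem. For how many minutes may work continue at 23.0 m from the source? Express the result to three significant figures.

By the inverse-square law, rate at 23.0 m:
(2.56/23.0)² = 0.01239, so 28.4 × 0.01239 = 0.3519 mrem/h.
Stay time = 0.0440 mrem ÷ 0.3519 mrem/h = 0.1250 h = 7.500 min.

7.50 min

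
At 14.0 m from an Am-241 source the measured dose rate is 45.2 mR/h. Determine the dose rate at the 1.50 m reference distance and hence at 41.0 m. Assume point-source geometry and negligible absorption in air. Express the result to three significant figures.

Since intensity falls as 1/r²,
At 1.50 m: 45.2 × (14.0/1.50)² = 45.2 × 87.11 = 3937 mR/h
At 41.0 m: 3937 × (1.50/41.0)² = 3937 × 0.001338 = 5.268 mR/h.

3940 mR/h; 5.27 mR/h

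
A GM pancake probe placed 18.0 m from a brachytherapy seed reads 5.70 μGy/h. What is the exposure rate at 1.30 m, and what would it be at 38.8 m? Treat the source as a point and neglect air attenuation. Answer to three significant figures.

1090 μGy/h; 1.23 μGy/h

Intensity scales as (d₁/d₂)², so
At 1.30 m: (18.0/1.30)² = 191.7, so 5.70 × 191.7 = 1093 μGy/h
At 38.8 m: (1.30/38.8)² = 0.001123, so 1093 × 0.001123 = 1.227 μGy/h.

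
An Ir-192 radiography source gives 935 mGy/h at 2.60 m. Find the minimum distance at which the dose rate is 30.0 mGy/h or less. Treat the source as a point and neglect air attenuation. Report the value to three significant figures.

14.5 m

Applying the 1/r² law, d₂ = d₁·√(I₁/I₂).
I₁/I₂ = 935/30.0 = 31.17, so d₂ = 2.60 × √31.17 = 14.52 m.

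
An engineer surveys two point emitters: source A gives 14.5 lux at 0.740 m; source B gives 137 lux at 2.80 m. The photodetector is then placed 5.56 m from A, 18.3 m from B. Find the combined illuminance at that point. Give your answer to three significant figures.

By superposition, sum each source's inverse-square contribution:
A: 14.5 × (0.740/5.56)² = 0.2569 lux
B: 137 × (2.80/18.3)² = 3.207 lux
Total = 0.2569 + 3.207 = 3.464 lux.

3.46 lux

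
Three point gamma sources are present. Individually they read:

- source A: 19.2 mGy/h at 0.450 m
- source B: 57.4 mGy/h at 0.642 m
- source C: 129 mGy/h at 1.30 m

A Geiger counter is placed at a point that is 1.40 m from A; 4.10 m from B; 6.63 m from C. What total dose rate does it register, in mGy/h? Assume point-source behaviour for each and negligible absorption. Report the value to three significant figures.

Each source contributes Iᵢ·(dᵢ/rᵢ)²; contributions add.
A: 19.2 × (0.450/1.40)² = 1.984 mGy/h
B: 57.4 × (0.642/4.10)² = 1.407 mGy/h
C: 129 × (1.30/6.63)² = 4.960 mGy/h
Total = 1.984 + 1.407 + 4.960 = 8.351 mGy/h.

8.35 mGy/h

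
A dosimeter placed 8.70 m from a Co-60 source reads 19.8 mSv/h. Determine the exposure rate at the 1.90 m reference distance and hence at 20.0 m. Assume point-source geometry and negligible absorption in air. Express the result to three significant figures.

415 mSv/h; 3.75 mSv/h

Intensity scales as (d₁/d₂)², so
At 1.90 m: 19.8 × (8.70/1.90)² = 19.8 × 20.97 = 415.2 mSv/h
At 20.0 m: 415.2 × (1.90/20.0)² = 415.2 × 0.009025 = 3.747 mSv/h.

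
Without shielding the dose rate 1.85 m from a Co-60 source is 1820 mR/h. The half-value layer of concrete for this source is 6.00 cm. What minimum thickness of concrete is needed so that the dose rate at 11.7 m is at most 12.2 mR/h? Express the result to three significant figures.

At 11.7 m, distance alone gives (1.85/11.7)² = 0.02500, so 1820 × 0.02500 = 45.50 mR/h.
Further attenuation needed: 45.50/12.2 = 3.730.
n = log₂(3.730) = 1.899 half-value layers.
Thickness = 1.899 × 6.00 cm = 11.39 cm.

11.4 cm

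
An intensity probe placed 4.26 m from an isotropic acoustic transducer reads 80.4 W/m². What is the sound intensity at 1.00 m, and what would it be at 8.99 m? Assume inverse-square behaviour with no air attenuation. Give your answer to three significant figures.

Applying the 1/r² law,
At 1.00 m: (4.26/1.00)² = 18.15, so 80.4 × 18.15 = 1459 W/m²
At 8.99 m: (1.00/8.99)² = 0.01237, so 1459 × 0.01237 = 18.05 W/m².

1460 W/m²; 18.1 W/m²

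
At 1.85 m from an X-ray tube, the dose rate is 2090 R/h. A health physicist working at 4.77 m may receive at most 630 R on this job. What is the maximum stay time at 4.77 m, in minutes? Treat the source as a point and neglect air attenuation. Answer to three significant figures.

Using I₁d₁² = I₂d₂², rate at 4.77 m:
(1.85/4.77)² = 0.1504, so 2090 × 0.1504 = 314.3 R/h.
Stay time = 630 R ÷ 314.3 R/h = 2.004 h = 120.2 min.

120 min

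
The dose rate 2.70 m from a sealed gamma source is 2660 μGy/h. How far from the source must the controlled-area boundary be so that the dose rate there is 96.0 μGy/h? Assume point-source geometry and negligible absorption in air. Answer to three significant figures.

14.2 m

Using I₁d₁² = I₂d₂², d₂ = d₁·√(I₁/I₂).
I₁/I₂ = 2660/96.0 = 27.71, so d₂ = 2.70 × √27.71 = 14.21 m.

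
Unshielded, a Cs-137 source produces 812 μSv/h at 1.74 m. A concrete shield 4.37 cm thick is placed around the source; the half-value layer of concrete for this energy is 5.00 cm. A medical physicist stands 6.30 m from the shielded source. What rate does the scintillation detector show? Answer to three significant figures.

33.8 μSv/h

Distance alone: (1.74/6.30)² = 0.07628, so 812 × 0.07628 = 61.94 μSv/h.
Shield: 4.37/5.00 = 0.8740 half-value layers → attenuation 2^(−0.8740) = 0.5456.
Combined: 61.94 × 0.5456 = 33.79 μSv/h.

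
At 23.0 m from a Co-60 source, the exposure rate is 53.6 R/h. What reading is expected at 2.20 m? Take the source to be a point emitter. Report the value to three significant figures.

Since intensity falls as 1/r², the rate at 2.20 m is
(23.0/2.20)² = 109.3, so 53.6 × 109.3 = 5858 R/h.

5860 R/h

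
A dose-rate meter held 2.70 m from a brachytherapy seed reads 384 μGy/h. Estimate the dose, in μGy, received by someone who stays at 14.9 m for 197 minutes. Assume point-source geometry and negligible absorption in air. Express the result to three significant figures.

Intensity scales as (d₁/d₂)², so rate at 14.9 m:
(2.70/14.9)² = 0.03284, so 384 × 0.03284 = 12.61 μGy/h.
Dose = rate × time = 12.61 μGy/h × 3.283 h = 41.40 μGy.

41.4 μGy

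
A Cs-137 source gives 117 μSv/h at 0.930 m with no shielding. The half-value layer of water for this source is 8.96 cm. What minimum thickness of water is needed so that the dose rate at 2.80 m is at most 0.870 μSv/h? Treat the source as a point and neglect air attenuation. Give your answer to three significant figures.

34.9 cm

At 2.80 m, distance alone gives (0.930/2.80)² = 0.1103, so 117 × 0.1103 = 12.91 μSv/h.
Further attenuation needed: 12.91/0.870 = 14.84.
n = log₂(14.84) = 3.891 half-value layers.
Thickness = 3.891 × 8.96 cm = 34.86 cm.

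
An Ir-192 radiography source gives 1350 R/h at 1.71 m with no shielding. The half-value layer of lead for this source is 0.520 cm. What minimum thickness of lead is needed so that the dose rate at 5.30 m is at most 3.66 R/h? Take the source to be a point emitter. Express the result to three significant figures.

At 5.30 m, distance alone gives (1.71/5.30)² = 0.1041, so 1350 × 0.1041 = 140.5 R/h.
Further attenuation needed: 140.5/3.66 = 38.39.
n = log₂(38.39) = 5.263 half-value layers.
Thickness = 5.263 × 0.520 cm = 2.737 cm.

2.74 cm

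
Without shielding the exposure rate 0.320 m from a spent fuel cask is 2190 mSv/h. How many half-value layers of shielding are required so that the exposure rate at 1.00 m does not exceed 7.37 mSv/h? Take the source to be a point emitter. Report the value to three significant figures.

At 1.00 m, distance alone gives 2190 × (0.320/1.00)² = 2190 × 0.1024 = 224.3 mSv/h.
Further attenuation needed: 224.3/7.37 = 30.43.
n = log₂(30.43) = 4.927 half-value layers.

4.93 half-value layers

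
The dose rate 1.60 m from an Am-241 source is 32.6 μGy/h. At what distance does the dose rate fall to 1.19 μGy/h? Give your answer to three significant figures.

Using I₁d₁² = I₂d₂², d₂ = d₁·√(I₁/I₂).
I₁/I₂ = 32.6/1.19 = 27.39, so d₂ = 1.60 × √27.39 = 8.374 m.

8.37 m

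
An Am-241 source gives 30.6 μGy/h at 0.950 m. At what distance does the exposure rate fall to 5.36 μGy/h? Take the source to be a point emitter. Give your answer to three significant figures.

2.27 m

By the inverse-square law, d₂ = d₁·√(I₁/I₂).
I₁/I₂ = 30.6/5.36 = 5.709, so d₂ = 0.950 × √5.709 = 2.270 m.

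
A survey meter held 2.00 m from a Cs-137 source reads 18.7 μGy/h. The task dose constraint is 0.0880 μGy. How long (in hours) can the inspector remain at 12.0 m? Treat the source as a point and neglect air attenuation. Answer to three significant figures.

0.169 h

Using I₁d₁² = I₂d₂², rate at 12.0 m:
(2.00/12.0)² = 0.02778, so 18.7 × 0.02778 = 0.5195 μGy/h.
Stay time = 0.0880 μGy ÷ 0.5195 μGy/h = 0.1694 h.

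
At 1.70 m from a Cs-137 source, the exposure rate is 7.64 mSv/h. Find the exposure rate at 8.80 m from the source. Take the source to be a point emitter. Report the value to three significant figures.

Intensity scales as (d₁/d₂)², so the rate at 8.80 m is
7.64 × (1.70/8.80)² = 7.64 × 0.03732 = 0.2851 mSv/h.

0.285 mSv/h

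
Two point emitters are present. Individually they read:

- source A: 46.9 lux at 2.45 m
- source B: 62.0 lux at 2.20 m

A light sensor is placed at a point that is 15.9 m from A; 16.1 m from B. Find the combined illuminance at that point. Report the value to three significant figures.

By superposition, sum each source's inverse-square contribution:
A: 46.9 × (2.45/15.9)² = 1.114 lux
B: 62.0 × (2.20/16.1)² = 1.158 lux
Total = 1.114 + 1.158 = 2.272 lux.

2.27 lux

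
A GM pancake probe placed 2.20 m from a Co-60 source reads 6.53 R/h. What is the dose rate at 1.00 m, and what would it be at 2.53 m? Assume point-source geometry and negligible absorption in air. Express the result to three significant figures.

Applying the 1/r² law,
At 1.00 m: (2.20/1.00)² = 4.840, so 6.53 × 4.840 = 31.61 R/h
At 2.53 m: 31.61 × (1.00/2.53)² = 31.61 × 0.1562 = 4.937 R/h.

31.6 R/h; 4.94 R/h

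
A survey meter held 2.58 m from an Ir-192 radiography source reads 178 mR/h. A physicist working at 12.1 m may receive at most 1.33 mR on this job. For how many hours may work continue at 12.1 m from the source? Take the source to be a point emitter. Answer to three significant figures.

Intensity scales as (d₁/d₂)², so rate at 12.1 m:
178 × (2.58/12.1)² = 178 × 0.04546 = 8.092 mR/h.
Stay time = 1.33 mR ÷ 8.092 mR/h = 0.1644 h.

0.164 h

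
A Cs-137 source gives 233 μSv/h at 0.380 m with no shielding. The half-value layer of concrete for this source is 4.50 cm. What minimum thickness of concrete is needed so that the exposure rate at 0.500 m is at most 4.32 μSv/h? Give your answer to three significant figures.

At 0.500 m, distance alone gives (0.380/0.500)² = 0.5776, so 233 × 0.5776 = 134.6 μSv/h.
Further attenuation needed: 134.6/4.32 = 31.16.
n = log₂(31.16) = 4.962 half-value layers.
Thickness = 4.962 × 4.50 cm = 22.33 cm.

22.3 cm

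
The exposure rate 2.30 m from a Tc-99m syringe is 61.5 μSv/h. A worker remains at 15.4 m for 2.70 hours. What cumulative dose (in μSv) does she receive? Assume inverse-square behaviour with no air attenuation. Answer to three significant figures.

3.70 μSv

By the inverse-square law, rate at 15.4 m:
61.5 × (2.30/15.4)² = 61.5 × 0.02231 = 1.372 μSv/h.
Dose = rate × time = 1.372 μSv/h × 2.700 h = 3.704 μSv.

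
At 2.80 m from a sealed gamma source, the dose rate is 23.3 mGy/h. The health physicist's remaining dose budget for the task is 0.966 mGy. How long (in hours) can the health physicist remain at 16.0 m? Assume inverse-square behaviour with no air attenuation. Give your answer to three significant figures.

1.35 h

Using I₁d₁² = I₂d₂², rate at 16.0 m:
23.3 × (2.80/16.0)² = 23.3 × 0.03062 = 0.7134 mGy/h.
Stay time = 0.966 mGy ÷ 0.7134 mGy/h = 1.354 h.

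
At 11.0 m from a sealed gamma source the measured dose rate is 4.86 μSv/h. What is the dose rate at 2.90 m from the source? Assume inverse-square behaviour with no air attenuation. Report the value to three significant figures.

69.9 μSv/h

Using I₁d₁² = I₂d₂², scaling from 11.0 m to 2.90 m:
(11.0/2.90)² = 14.39, so 4.86 × 14.39 = 69.94 μSv/h.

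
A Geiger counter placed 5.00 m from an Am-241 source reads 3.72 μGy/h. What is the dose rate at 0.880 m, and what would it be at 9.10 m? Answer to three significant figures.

Applying the 1/r² law,
At 0.880 m: (5.00/0.880)² = 32.28, so 3.72 × 32.28 = 120.1 μGy/h
At 9.10 m: (0.880/9.10)² = 0.009352, so 120.1 × 0.009352 = 1.123 μGy/h.

120 μGy/h; 1.12 μGy/h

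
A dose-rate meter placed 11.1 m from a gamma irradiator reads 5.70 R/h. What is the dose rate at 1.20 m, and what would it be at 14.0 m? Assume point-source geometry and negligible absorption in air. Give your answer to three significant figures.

488 R/h; 3.58 R/h

By the inverse-square law,
At 1.20 m: 5.70 × (11.1/1.20)² = 5.70 × 85.56 = 487.7 R/h
At 14.0 m: 487.7 × (1.20/14.0)² = 487.7 × 0.007347 = 3.583 R/h.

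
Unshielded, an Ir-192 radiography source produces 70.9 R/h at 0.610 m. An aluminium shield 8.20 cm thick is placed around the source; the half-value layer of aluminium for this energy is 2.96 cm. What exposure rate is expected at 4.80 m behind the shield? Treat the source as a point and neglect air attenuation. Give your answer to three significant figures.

0.168 R/h

Distance alone: (0.610/4.80)² = 0.01615, so 70.9 × 0.01615 = 1.145 R/h.
Shield: 8.20/2.96 = 2.770 half-value layers → attenuation 2^(−2.770) = 0.1466.
Combined: 1.145 × 0.1466 = 0.1679 R/h.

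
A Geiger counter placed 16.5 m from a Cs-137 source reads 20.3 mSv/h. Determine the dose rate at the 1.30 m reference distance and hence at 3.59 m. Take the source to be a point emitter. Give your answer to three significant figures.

Since intensity falls as 1/r²,
At 1.30 m: (16.5/1.30)² = 161.1, so 20.3 × 161.1 = 3270 mSv/h
At 3.59 m: (1.30/3.59)² = 0.1311, so 3270 × 0.1311 = 428.7 mSv/h.

3270 mSv/h; 429 mSv/h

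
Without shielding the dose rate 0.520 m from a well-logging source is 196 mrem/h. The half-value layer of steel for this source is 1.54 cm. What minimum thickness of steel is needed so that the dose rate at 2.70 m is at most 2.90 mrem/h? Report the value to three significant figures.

At 2.70 m, distance alone gives (0.520/2.70)² = 0.03709, so 196 × 0.03709 = 7.270 mrem/h.
Further attenuation needed: 7.270/2.90 = 2.507.
n = log₂(2.507) = 1.326 half-value layers.
Thickness = 1.326 × 1.54 cm = 2.042 cm.

2.04 cm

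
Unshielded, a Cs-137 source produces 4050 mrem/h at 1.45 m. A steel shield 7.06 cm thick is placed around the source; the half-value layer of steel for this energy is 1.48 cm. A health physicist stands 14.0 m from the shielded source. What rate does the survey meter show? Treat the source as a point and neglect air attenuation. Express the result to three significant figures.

Distance alone: 4050 × (1.45/14.0)² = 4050 × 0.01073 = 43.46 mrem/h.
Shield: 7.06/1.48 = 4.770 half-value layers → attenuation 2^(−4.770) = 0.03665.
Combined: 43.46 × 0.03665 = 1.593 mrem/h.

1.59 mrem/h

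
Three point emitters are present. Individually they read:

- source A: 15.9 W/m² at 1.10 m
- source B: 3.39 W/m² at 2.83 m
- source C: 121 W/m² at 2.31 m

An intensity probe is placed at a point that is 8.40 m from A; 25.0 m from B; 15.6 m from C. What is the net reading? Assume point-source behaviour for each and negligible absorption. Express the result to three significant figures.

Each source contributes Iᵢ·(dᵢ/rᵢ)²; contributions add.
A: 15.9 × (1.10/8.40)² = 0.2727 W/m²
B: 3.39 × (2.83/25.0)² = 0.04344 W/m²
C: 121 × (2.31/15.6)² = 2.653 W/m²
Total = 0.2727 + 0.04344 + 2.653 = 2.969 W/m².

2.97 W/m²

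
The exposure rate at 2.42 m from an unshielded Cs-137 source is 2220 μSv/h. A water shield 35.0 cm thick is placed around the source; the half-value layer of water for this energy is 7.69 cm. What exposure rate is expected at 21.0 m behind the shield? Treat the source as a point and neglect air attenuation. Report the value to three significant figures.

1.26 μSv/h

Distance alone: (2.42/21.0)² = 0.01328, so 2220 × 0.01328 = 29.48 μSv/h.
Shield: 35.0/7.69 = 4.551 half-value layers → attenuation 2^(−4.551) = 0.04266.
Combined: 29.48 × 0.04266 = 1.258 μSv/h.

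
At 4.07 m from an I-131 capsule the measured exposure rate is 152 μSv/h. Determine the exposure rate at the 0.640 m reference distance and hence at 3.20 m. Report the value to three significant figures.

6150 μSv/h; 246 μSv/h

By the inverse-square law,
At 0.640 m: (4.07/0.640)² = 40.44, so 152 × 40.44 = 6147 μSv/h
At 3.20 m: (0.640/3.20)² = 0.04000, so 6147 × 0.04000 = 245.9 μSv/h.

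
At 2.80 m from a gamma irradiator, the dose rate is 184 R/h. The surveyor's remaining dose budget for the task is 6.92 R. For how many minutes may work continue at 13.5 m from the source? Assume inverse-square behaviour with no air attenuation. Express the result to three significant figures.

52.5 min

Since intensity falls as 1/r², rate at 13.5 m:
(2.80/13.5)² = 0.04302, so 184 × 0.04302 = 7.916 R/h.
Stay time = 6.92 R ÷ 7.916 R/h = 0.8742 h = 52.45 min.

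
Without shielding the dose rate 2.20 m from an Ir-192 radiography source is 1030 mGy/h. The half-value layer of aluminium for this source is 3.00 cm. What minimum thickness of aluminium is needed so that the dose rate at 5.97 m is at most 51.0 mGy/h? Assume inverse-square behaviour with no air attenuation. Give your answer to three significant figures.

4.37 cm

At 5.97 m, distance alone gives 1030 × (2.20/5.97)² = 1030 × 0.1358 = 139.9 mGy/h.
Further attenuation needed: 139.9/51.0 = 2.743.
n = log₂(2.743) = 1.456 half-value layers.
Thickness = 1.456 × 3.00 cm = 4.368 cm.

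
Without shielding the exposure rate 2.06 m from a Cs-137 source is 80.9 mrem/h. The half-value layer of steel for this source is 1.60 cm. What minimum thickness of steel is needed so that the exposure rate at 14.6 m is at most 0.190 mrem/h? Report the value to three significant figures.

4.93 cm

At 14.6 m, distance alone gives (2.06/14.6)² = 0.01991, so 80.9 × 0.01991 = 1.611 mrem/h.
Further attenuation needed: 1.611/0.190 = 8.479.
n = log₂(8.479) = 3.084 half-value layers.
Thickness = 3.084 × 1.60 cm = 4.934 cm.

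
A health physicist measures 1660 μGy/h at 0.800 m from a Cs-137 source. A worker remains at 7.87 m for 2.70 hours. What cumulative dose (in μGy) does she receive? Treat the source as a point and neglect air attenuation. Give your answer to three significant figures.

By the inverse-square law, rate at 7.87 m:
(0.800/7.87)² = 0.01033, so 1660 × 0.01033 = 17.15 μGy/h.
Dose = rate × time = 17.15 μGy/h × 2.700 h = 46.30 μGy.

46.3 μGy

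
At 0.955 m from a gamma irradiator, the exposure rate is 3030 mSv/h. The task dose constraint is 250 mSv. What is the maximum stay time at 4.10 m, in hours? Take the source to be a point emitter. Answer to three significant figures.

By the inverse-square law, rate at 4.10 m:
(0.955/4.10)² = 0.05425, so 3030 × 0.05425 = 164.4 mSv/h.
Stay time = 250 mSv ÷ 164.4 mSv/h = 1.521 h.

1.52 h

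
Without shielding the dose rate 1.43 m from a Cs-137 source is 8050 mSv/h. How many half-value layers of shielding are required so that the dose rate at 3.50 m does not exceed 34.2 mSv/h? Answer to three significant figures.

At 3.50 m, distance alone gives (1.43/3.50)² = 0.1669, so 8050 × 0.1669 = 1344 mSv/h.
Further attenuation needed: 1344/34.2 = 39.30.
n = log₂(39.30) = 5.296 half-value layers.

5.30 half-value layers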